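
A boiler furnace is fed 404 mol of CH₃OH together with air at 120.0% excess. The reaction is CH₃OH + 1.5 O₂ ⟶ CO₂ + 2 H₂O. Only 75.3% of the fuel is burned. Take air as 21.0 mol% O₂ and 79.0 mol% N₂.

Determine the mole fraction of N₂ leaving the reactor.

0.726

Stoichiometric O₂ = 1.5 × 404 = 606 mol; O₂ fed = 606 × 2.200 = 1333 mol.
N₂ fed = 1333 × 79/21 = 5015 mol.
Fuel reacted = 0.753 × 404 → ξ = 304.2 mol.
Outlet (n = n₀ + ν ξ):
  CH₃OH: 404 − 1(304.2) = 99.79
  O₂: 1333 − 1.5(304.2) = 876.9
  N₂: 5015 (inert)
  CO₂: 0 + 1(304.2) = 304.2
  H₂O: 0 + 2(304.2) = 608.4
Total out = 6905 mol; y_N₂ = 5015 / 6905 = 0.7264.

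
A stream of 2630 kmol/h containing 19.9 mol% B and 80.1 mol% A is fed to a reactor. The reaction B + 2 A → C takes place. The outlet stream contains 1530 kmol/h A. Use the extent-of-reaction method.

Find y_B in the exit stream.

For A: n = n₀ − 2ξ → 1530 = 2107 − 2ξ, giving ξ = 288.3 kmol/h.
Outlet amounts (n = n₀ + ν ξ):
  B: 523.4 − 1(288.3) = 235.1
  A: 2107 − 2(288.3) = 1530
  C: 0 + 1(288.3) = 288.3
Total out = 2053 kmol/h; y_B = 235.1 / 2053 = 0.1145.

0.114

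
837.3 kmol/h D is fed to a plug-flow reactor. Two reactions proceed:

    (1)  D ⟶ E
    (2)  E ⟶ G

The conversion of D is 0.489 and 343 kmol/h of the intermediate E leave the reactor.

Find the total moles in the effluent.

837 kmol/h

Conversion of D: D consumed = 1ξ₁ = 0.489 × 837.3 → ξ₁ = 409.4 kmol/h.
E balance: n_E = 0 + 1ξ₁ − 1ξ₂ = 343 → ξ₂ = (1·409.4 − 343)/1 = 66.44 kmol/h.
Outlet amounts (n = n₀ + Σ ν·ξ):
  D: 837.3 − 1(409.4) = 427.9
  E: 0 + 1(409.4) − 1(66.44) = 343
  G: 0 + 1(66.44) = 66.44
Total out = 427.9 + 343 + 66.44 = 837.3 kmol/h.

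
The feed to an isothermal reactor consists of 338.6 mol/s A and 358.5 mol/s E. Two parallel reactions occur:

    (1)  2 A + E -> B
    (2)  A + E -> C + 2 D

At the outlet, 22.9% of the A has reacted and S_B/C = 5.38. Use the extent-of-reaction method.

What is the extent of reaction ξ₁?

Conversion of A: A consumed = 0.229 × 338.6 = 77.54 mol/s = 2ξ₁ + 1ξ₂.
Selectivity: 1ξ₁ / (1ξ₂) = 5.38 → ξ₁ = 5.38 ξ₂.
Substitute: (2·5.38 + 1) ξ₂ = 77.54 → ξ₂ = 6.593 mol/s, ξ₁ = 35.47 mol/s.
Outlet amounts (n = n₀ + Σ ν·ξ):
  A: 338.6 − 2(35.47) − 1(6.593) = 261.1
  E: 358.5 − 1(35.47) − 1(6.593) = 316.4
  B: 0 + 1(35.47) = 35.47
  C: 0 + 1(6.593) = 6.593
  D: 0 + 2(6.593) = 13.19

ξ₁ = 35.5 mol/s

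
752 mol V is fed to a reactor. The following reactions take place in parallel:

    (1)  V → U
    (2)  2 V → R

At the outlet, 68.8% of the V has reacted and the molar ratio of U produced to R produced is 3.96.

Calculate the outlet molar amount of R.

86.8 mol

Conversion of V: V consumed = 0.688 × 752 = 517.4 mol = 1ξ₁ + 2ξ₂.
Selectivity: 1ξ₁ / (1ξ₂) = 3.96 → ξ₁ = 3.96 ξ₂.
Substitute: (1·3.96 + 2) ξ₂ = 517.4 → ξ₂ = 86.81 mol, ξ₁ = 343.8 mol.
Outlet amounts (n = n₀ + Σ ν·ξ):
  V: 752 − 1(343.8) − 2(86.81) = 234.6
  U: 0 + 1(343.8) = 343.8
  R: 0 + 1(86.81) = 86.81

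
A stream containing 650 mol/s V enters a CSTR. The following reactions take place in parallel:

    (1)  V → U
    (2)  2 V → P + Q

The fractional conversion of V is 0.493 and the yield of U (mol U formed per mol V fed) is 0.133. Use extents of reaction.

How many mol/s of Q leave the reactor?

117 mol/s

Yield of U: 1ξ₁ / 650 = 0.133 → ξ₁ = 86.45 mol/s.
Conversion of V: 1ξ₁ + 2ξ₂ = 0.493 × 650 = 320.4 → ξ₂ = 117 mol/s.
Outlet amounts (n = n₀ + Σ ν·ξ):
  V: 650 − 1(86.45) − 2(117) = 329.6
  U: 0 + 1(86.45) = 86.45
  P: 0 + 1(117) = 117
  Q: 0 + 1(117) = 117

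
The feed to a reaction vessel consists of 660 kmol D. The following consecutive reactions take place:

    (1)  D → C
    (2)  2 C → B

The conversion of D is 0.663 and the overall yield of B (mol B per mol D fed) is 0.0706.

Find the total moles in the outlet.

613 kmol

Conversion of D: D consumed = 1ξ₁ = 0.663 × 660 → ξ₁ = 437.6 kmol.
Yield of B: 1ξ₂ / 660 = 0.0706 → ξ₂ = 46.6 kmol.
Outlet amounts (n = n₀ + Σ ν·ξ):
  D: 660 − 1(437.6) = 222.4
  C: 0 + 1(437.6) − 2(46.6) = 344.4
  B: 0 + 1(46.6) = 46.6
Total out = 222.4 + 344.4 + 46.6 = 613.4 kmol.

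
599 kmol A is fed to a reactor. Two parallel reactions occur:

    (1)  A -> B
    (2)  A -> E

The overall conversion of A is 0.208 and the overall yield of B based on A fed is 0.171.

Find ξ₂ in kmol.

Yield of B: 1ξ₁ / 599 = 0.171 → ξ₁ = 102.4 kmol.
Conversion of A: 1ξ₁ + 1ξ₂ = 0.208 × 599 = 124.6 → ξ₂ = 22.16 kmol.
Outlet amounts (n = n₀ + Σ ν·ξ):
  A: 599 − 1(102.4) − 1(22.16) = 474.4
  B: 0 + 1(102.4) = 102.4
  E: 0 + 1(22.16) = 22.16

ξ₂ = 22.2 kmol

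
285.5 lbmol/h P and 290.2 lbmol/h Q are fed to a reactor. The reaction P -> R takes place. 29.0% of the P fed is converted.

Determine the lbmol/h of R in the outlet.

P reacted = 0.29 × 285.5 = 82.79 lbmol/h; ν_P = −1, so ξ = 82.79/1 = 82.79 lbmol/h.
Outlet amounts (n = n₀ + ν ξ):
  P: 285.5 − 1(82.79) = 202.7
  R: 0 + 1(82.79) = 82.79
  Q: 290.2 (inert)

82.8 lbmol/h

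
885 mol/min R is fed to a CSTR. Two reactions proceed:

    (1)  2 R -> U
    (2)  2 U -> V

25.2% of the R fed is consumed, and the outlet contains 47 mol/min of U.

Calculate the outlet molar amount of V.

32.3 mol/min

Conversion of R: R consumed = 2ξ₁ = 0.252 × 885 → ξ₁ = 111.5 mol/min.
U balance: n_U = 0 + 1ξ₁ − 2ξ₂ = 47 → ξ₂ = (1·111.5 − 47)/2 = 32.26 mol/min.
Outlet amounts (n = n₀ + Σ ν·ξ):
  R: 885 − 2(111.5) = 662
  U: 0 + 1(111.5) − 2(32.26) = 47
  V: 0 + 1(32.26) = 32.26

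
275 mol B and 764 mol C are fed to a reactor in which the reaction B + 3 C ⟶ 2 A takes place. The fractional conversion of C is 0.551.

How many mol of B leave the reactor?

C reacted = 0.551 × 764 = 421 mol; ν_C = −3, so ξ = 421/3 = 140.3 mol.
Outlet amounts (n = n₀ + ν ξ):
  B: 275 − 1(140.3) = 134.7
  C: 764 − 3(140.3) = 343
  A: 0 + 2(140.3) = 280.6

135 mol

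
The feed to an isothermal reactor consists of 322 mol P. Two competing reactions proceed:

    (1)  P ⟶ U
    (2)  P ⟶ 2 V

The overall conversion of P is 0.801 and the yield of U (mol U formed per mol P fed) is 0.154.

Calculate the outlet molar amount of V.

417 mol

Yield of U: 1ξ₁ / 322 = 0.154 → ξ₁ = 49.59 mol.
Conversion of P: 1ξ₁ + 1ξ₂ = 0.801 × 322 = 257.9 → ξ₂ = 208.3 mol.
Outlet amounts (n = n₀ + Σ ν·ξ):
  P: 322 − 1(49.59) − 1(208.3) = 64.08
  U: 0 + 1(49.59) = 49.59
  V: 0 + 2(208.3) = 416.7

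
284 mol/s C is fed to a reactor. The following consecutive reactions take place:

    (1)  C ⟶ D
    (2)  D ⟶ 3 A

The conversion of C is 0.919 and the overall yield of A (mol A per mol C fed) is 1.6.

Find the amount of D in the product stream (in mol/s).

Conversion of C: C consumed = 1ξ₁ = 0.919 × 284 → ξ₁ = 261 mol/s.
Yield of A: 3ξ₂ / 284 = 1.6 → ξ₂ = 151.5 mol/s.
Outlet amounts (n = n₀ + Σ ν·ξ):
  C: 284 − 1(261) = 23
  D: 0 + 1(261) − 1(151.5) = 109.5
  A: 0 + 3(151.5) = 454.4

110 mol/s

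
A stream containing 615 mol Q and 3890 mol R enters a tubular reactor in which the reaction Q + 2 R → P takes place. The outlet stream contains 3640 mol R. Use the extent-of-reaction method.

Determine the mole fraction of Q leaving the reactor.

For R: n = n₀ − 2ξ → 3640 = 3890 − 2ξ, giving ξ = 125 mol.
Outlet amounts (n = n₀ + ν ξ):
  Q: 615 − 1(125) = 490
  R: 3890 − 2(125) = 3640
  P: 0 + 1(125) = 125
Total out = 4255 mol; y_Q = 490 / 4255 = 0.1152.

0.115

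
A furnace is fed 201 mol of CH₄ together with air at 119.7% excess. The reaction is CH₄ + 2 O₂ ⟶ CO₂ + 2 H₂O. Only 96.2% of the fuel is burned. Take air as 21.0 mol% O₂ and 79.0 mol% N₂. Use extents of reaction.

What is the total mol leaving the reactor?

Stoichiometric O₂ = 2 × 201 = 402 mol; O₂ fed = 402 × 2.197 = 883.2 mol.
N₂ fed = 883.2 × 79/21 = 3322 mol.
Fuel reacted = 0.962 × 201 → ξ = 193.4 mol.
Outlet (n = n₀ + ν ξ):
  CH₄: 201 − 1(193.4) = 7.638
  O₂: 883.2 − 2(193.4) = 496.5
  N₂: 3322 (inert)
  CO₂: 0 + 1(193.4) = 193.4
  H₂O: 0 + 2(193.4) = 386.7
Total out = 7.638 + 496.5 + 3322 + 193.4 + 386.7 = 4407 mol.

4410 mol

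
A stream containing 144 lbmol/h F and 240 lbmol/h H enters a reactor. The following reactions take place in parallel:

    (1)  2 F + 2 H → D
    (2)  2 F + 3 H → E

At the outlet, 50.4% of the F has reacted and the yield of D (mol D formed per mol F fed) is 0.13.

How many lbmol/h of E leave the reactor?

Yield of D: 1ξ₁ / 144 = 0.13 → ξ₁ = 18.72 lbmol/h.
Conversion of F: 2ξ₁ + 2ξ₂ = 0.504 × 144 = 72.58 → ξ₂ = 17.57 lbmol/h.
Outlet amounts (n = n₀ + Σ ν·ξ):
  F: 144 − 2(18.72) − 2(17.57) = 71.42
  H: 240 − 2(18.72) − 3(17.57) = 149.9
  D: 0 + 1(18.72) = 18.72
  E: 0 + 1(17.57) = 17.57

17.6 lbmol/h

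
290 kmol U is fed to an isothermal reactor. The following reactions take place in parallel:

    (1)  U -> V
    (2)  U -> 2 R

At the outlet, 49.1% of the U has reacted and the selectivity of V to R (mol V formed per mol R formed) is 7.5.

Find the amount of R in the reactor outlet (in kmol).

Conversion of U: U consumed = 0.491 × 290 = 142.4 kmol = 1ξ₁ + 1ξ₂.
Selectivity: 1ξ₁ / (2ξ₂) = 7.5 → ξ₁ = 15 ξ₂.
Substitute: (1·15 + 1) ξ₂ = 142.4 → ξ₂ = 8.899 kmol, ξ₁ = 133.5 kmol.
Outlet amounts (n = n₀ + Σ ν·ξ):
  U: 290 − 1(133.5) − 1(8.899) = 147.6
  V: 0 + 1(133.5) = 133.5
  R: 0 + 2(8.899) = 17.8

17.8 kmol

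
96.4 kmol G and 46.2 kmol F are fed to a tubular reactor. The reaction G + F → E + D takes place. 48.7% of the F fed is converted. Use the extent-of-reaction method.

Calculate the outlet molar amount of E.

F reacted = 0.487 × 46.2 = 22.5 kmol; ν_F = −1, so ξ = 22.5/1 = 22.5 kmol.
Outlet amounts (n = n₀ + ν ξ):
  G: 96.4 − 1(22.5) = 73.9
  F: 46.2 − 1(22.5) = 23.7
  E: 0 + 1(22.5) = 22.5
  D: 0 + 1(22.5) = 22.5

22.5 kmol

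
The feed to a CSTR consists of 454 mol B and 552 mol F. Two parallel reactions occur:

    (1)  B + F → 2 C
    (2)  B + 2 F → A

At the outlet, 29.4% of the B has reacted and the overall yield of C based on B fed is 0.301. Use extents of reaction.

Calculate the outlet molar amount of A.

Yield of C: 2ξ₁ / 454 = 0.301 → ξ₁ = 68.33 mol.
Conversion of B: 1ξ₁ + 1ξ₂ = 0.294 × 454 = 133.5 → ξ₂ = 65.15 mol.
Outlet amounts (n = n₀ + Σ ν·ξ):
  B: 454 − 1(68.33) − 1(65.15) = 320.5
  F: 552 − 1(68.33) − 2(65.15) = 353.4
  C: 0 + 2(68.33) = 136.7
  A: 0 + 1(65.15) = 65.15

65.1 mol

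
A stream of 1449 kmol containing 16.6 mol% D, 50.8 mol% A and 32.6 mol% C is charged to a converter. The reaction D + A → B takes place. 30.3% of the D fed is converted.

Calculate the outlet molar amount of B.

D reacted = 0.303 × 240.5 = 72.88 kmol; ν_D = −1, so ξ = 72.88/1 = 72.88 kmol.
Outlet amounts (n = n₀ + ν ξ):
  D: 240.5 − 1(72.88) = 167.7
  A: 736.1 − 1(72.88) = 663.2
  B: 0 + 1(72.88) = 72.88
  C: 472.4 (inert)

72.9 kmol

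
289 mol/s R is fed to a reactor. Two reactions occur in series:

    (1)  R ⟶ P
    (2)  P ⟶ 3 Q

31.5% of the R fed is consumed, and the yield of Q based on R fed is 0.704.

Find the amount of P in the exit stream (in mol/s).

23.2 mol/s

Conversion of R: R consumed = 1ξ₁ = 0.315 × 289 → ξ₁ = 91.03 mol/s.
Yield of Q: 3ξ₂ / 289 = 0.704 → ξ₂ = 67.82 mol/s.
Outlet amounts (n = n₀ + Σ ν·ξ):
  R: 289 − 1(91.03) = 198
  P: 0 + 1(91.03) − 1(67.82) = 23.22
  Q: 0 + 3(67.82) = 203.5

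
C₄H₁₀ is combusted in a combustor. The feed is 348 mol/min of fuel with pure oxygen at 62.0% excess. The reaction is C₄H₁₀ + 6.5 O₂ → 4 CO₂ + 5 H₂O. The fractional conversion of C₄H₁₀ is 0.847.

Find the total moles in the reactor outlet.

4450 mol/min

Stoichiometric O₂ = 6.5 × 348 = 2262 mol/min; O₂ fed = 2262 × 1.620 = 3664 mol/min.
Fuel reacted = 0.847 × 348 → ξ = 294.8 mol/min.
Outlet (n = n₀ + ν ξ):
  C₄H₁₀: 348 − 1(294.8) = 53.24
  O₂: 3664 − 6.5(294.8) = 1749
  CO₂: 0 + 4(294.8) = 1179
  H₂O: 0 + 5(294.8) = 1474
Total out = 53.24 + 1749 + 1179 + 1474 = 4455 mol/min.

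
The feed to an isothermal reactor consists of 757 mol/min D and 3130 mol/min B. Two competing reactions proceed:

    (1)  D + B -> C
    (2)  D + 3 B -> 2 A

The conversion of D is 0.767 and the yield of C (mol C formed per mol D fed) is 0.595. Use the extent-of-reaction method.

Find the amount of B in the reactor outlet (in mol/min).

2290 mol/min

Yield of C: 1ξ₁ / 757 = 0.595 → ξ₁ = 450.4 mol/min.
Conversion of D: 1ξ₁ + 1ξ₂ = 0.767 × 757 = 580.6 → ξ₂ = 130.2 mol/min.
Outlet amounts (n = n₀ + Σ ν·ξ):
  D: 757 − 1(450.4) − 1(130.2) = 176.4
  B: 3130 − 1(450.4) − 3(130.2) = 2289
  C: 0 + 1(450.4) = 450.4
  A: 0 + 2(130.2) = 260.4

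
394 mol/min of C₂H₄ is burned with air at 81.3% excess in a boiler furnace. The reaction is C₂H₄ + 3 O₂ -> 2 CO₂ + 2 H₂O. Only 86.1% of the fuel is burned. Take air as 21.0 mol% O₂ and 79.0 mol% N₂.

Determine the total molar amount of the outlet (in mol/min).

Stoichiometric O₂ = 3 × 394 = 1182 mol/min; O₂ fed = 1182 × 1.813 = 2143 mol/min.
N₂ fed = 2143 × 79/21 = 8062 mol/min.
Fuel reacted = 0.861 × 394 → ξ = 339.2 mol/min.
Outlet (n = n₀ + ν ξ):
  C₂H₄: 394 − 1(339.2) = 54.77
  O₂: 2143 − 3(339.2) = 1125
  N₂: 8062 (inert)
  CO₂: 0 + 2(339.2) = 678.5
  H₂O: 0 + 2(339.2) = 678.5
Total out = 54.77 + 1125 + 8062 + 678.5 + 678.5 = 10600 mol/min.

10600 mol/min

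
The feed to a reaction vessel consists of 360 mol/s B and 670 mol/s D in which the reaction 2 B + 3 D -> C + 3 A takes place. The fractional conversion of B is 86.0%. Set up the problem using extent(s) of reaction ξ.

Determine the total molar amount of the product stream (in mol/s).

B reacted = 0.86 × 360 = 309.6 mol/s; ν_B = −2, so ξ = 309.6/2 = 154.8 mol/s.
Outlet amounts (n = n₀ + ν ξ):
  B: 360 − 2(154.8) = 50.4
  D: 670 − 3(154.8) = 205.6
  C: 0 + 1(154.8) = 154.8
  A: 0 + 3(154.8) = 464.4
Total out = 50.4 + 205.6 + 154.8 + 464.4 = 875.2 mol/s.

875 mol/s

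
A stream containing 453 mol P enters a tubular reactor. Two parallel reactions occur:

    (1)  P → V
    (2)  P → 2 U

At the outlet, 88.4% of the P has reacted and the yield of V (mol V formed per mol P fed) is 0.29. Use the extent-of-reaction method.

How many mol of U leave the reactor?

538 mol

Yield of V: 1ξ₁ / 453 = 0.29 → ξ₁ = 131.4 mol.
Conversion of P: 1ξ₁ + 1ξ₂ = 0.884 × 453 = 400.5 → ξ₂ = 269.1 mol.
Outlet amounts (n = n₀ + Σ ν·ξ):
  P: 453 − 1(131.4) − 1(269.1) = 52.55
  V: 0 + 1(131.4) = 131.4
  U: 0 + 2(269.1) = 538.2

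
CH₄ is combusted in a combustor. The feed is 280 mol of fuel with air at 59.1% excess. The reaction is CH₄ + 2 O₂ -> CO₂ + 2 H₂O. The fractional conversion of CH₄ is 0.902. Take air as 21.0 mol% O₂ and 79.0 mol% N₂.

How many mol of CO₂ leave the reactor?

253 mol

Stoichiometric O₂ = 2 × 280 = 560 mol; O₂ fed = 560 × 1.591 = 891 mol.
N₂ fed = 891 × 79/21 = 3352 mol.
Fuel reacted = 0.902 × 280 → ξ = 252.6 mol.
Outlet (n = n₀ + ν ξ):
  CH₄: 280 − 1(252.6) = 27.44
  O₂: 891 − 2(252.6) = 385.8
  N₂: 3352 (inert)
  CO₂: 0 + 1(252.6) = 252.6
  H₂O: 0 + 2(252.6) = 505.1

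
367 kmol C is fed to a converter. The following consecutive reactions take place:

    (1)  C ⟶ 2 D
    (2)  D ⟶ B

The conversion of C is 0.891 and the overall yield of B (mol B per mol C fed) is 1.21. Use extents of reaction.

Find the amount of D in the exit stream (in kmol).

210 kmol

Conversion of C: C consumed = 1ξ₁ = 0.891 × 367 → ξ₁ = 327 kmol.
Yield of B: 1ξ₂ / 367 = 1.21 → ξ₂ = 444.1 kmol.
Outlet amounts (n = n₀ + Σ ν·ξ):
  C: 367 − 1(327) = 40
  D: 0 + 2(327) − 1(444.1) = 209.9
  B: 0 + 1(444.1) = 444.1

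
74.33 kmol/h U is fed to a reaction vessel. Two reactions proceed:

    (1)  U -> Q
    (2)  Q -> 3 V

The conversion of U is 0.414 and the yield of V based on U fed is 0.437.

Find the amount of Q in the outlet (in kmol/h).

19.9 kmol/h

Conversion of U: U consumed = 1ξ₁ = 0.414 × 74.33 → ξ₁ = 30.77 kmol/h.
Yield of V: 3ξ₂ / 74.33 = 0.437 → ξ₂ = 10.83 kmol/h.
Outlet amounts (n = n₀ + Σ ν·ξ):
  U: 74.33 − 1(30.77) = 43.56
  Q: 0 + 1(30.77) − 1(10.83) = 19.95
  V: 0 + 3(10.83) = 32.48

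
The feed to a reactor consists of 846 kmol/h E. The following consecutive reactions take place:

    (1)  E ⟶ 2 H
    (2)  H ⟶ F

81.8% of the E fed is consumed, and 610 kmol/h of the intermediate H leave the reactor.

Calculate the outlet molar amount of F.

Conversion of E: E consumed = 1ξ₁ = 0.818 × 846 → ξ₁ = 692 kmol/h.
H balance: n_H = 0 + 2ξ₁ − 1ξ₂ = 610 → ξ₂ = (2·692 − 610)/1 = 774.1 kmol/h.
Outlet amounts (n = n₀ + Σ ν·ξ):
  E: 846 − 1(692) = 154
  H: 0 + 2(692) − 1(774.1) = 610
  F: 0 + 1(774.1) = 774.1

774 kmol/h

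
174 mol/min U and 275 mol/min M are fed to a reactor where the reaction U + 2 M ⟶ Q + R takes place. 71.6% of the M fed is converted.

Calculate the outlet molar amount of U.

75.5 mol/min

M reacted = 0.716 × 275 = 196.9 mol/min; ν_M = −2, so ξ = 196.9/2 = 98.45 mol/min.
Outlet amounts (n = n₀ + ν ξ):
  U: 174 − 1(98.45) = 75.55
  M: 275 − 2(98.45) = 78.1
  Q: 0 + 1(98.45) = 98.45
  R: 0 + 1(98.45) = 98.45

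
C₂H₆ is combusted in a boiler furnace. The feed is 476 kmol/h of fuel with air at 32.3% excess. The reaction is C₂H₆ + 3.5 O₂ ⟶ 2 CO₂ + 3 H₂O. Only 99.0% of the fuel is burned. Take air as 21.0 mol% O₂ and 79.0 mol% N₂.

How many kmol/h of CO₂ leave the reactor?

Stoichiometric O₂ = 3.5 × 476 = 1666 kmol/h; O₂ fed = 1666 × 1.323 = 2204 kmol/h.
N₂ fed = 2204 × 79/21 = 8292 kmol/h.
Fuel reacted = 0.99 × 476 → ξ = 471.2 kmol/h.
Outlet (n = n₀ + ν ξ):
  C₂H₆: 476 − 1(471.2) = 4.76
  O₂: 2204 − 3.5(471.2) = 554.8
  N₂: 8292 (inert)
  CO₂: 0 + 2(471.2) = 942.5
  H₂O: 0 + 3(471.2) = 1414

942 kmol/h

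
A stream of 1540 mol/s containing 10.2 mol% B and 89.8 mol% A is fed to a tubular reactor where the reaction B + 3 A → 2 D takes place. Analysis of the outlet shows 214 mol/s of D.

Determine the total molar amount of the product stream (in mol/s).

1330 mol/s

For D: n = n₀ + 2ξ → 214 = 0 + 2ξ, giving ξ = 107 mol/s.
Outlet amounts (n = n₀ + ν ξ):
  B: 157.1 − 1(107) = 50.08
  A: 1383 − 3(107) = 1062
  D: 0 + 2(107) = 214
Total out = 50.08 + 1062 + 214 = 1326 mol/s.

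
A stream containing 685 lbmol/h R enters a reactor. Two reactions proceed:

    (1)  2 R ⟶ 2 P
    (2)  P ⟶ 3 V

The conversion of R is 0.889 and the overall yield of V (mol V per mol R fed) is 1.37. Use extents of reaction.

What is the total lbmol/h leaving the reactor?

Conversion of R: R consumed = 2ξ₁ = 0.889 × 685 → ξ₁ = 304.5 lbmol/h.
Yield of V: 3ξ₂ / 685 = 1.37 → ξ₂ = 312.8 lbmol/h.
Outlet amounts (n = n₀ + Σ ν·ξ):
  R: 685 − 2(304.5) = 76.03
  P: 0 + 2(304.5) − 1(312.8) = 296.1
  V: 0 + 3(312.8) = 938.5
Total out = 76.03 + 296.1 + 938.5 = 1311 lbmol/h.

1310 lbmol/h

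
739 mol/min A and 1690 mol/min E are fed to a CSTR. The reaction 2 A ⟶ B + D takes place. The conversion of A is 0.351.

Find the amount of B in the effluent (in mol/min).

130 mol/min

A reacted = 0.351 × 739 = 259.4 mol/min; ν_A = −2, so ξ = 259.4/2 = 129.7 mol/min.
Outlet amounts (n = n₀ + ν ξ):
  A: 739 − 2(129.7) = 479.6
  B: 0 + 1(129.7) = 129.7
  D: 0 + 1(129.7) = 129.7
  E: 1690 (inert)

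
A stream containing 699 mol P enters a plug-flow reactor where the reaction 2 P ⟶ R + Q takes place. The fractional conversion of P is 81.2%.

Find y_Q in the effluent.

0.406

P reacted = 0.812 × 699 = 567.6 mol; ν_P = −2, so ξ = 567.6/2 = 283.8 mol.
Outlet amounts (n = n₀ + ν ξ):
  P: 699 − 2(283.8) = 131.4
  R: 0 + 1(283.8) = 283.8
  Q: 0 + 1(283.8) = 283.8
Total out = 699 mol; y_Q = 283.8 / 699 = 0.406.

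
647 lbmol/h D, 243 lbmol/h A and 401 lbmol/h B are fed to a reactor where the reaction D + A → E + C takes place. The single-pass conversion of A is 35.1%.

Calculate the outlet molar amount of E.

A reacted = 0.351 × 243 = 85.29 lbmol/h; ν_A = −1, so ξ = 85.29/1 = 85.29 lbmol/h.
Outlet amounts (n = n₀ + ν ξ):
  D: 647 − 1(85.29) = 561.7
  A: 243 − 1(85.29) = 157.7
  E: 0 + 1(85.29) = 85.29
  C: 0 + 1(85.29) = 85.29
  B: 401 (inert)

85.3 lbmol/h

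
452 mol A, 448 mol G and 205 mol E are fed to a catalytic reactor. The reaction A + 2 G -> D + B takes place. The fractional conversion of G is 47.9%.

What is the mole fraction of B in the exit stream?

0.108

G reacted = 0.479 × 448 = 214.6 mol; ν_G = −2, so ξ = 214.6/2 = 107.3 mol.
Outlet amounts (n = n₀ + ν ξ):
  A: 452 − 1(107.3) = 344.7
  G: 448 − 2(107.3) = 233.4
  D: 0 + 1(107.3) = 107.3
  B: 0 + 1(107.3) = 107.3
  E: 205 (inert)
Total out = 997.7 mol; y_B = 107.3 / 997.7 = 0.1075.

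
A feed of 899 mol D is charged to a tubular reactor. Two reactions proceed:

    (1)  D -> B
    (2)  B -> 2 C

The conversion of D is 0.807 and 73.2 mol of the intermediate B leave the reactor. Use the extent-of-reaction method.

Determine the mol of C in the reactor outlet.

Conversion of D: D consumed = 1ξ₁ = 0.807 × 899 → ξ₁ = 725.5 mol.
B balance: n_B = 0 + 1ξ₁ − 1ξ₂ = 73.2 → ξ₂ = (1·725.5 − 73.2)/1 = 652.3 mol.
Outlet amounts (n = n₀ + Σ ν·ξ):
  D: 899 − 1(725.5) = 173.5
  B: 0 + 1(725.5) − 1(652.3) = 73.2
  C: 0 + 2(652.3) = 1305

1300 mol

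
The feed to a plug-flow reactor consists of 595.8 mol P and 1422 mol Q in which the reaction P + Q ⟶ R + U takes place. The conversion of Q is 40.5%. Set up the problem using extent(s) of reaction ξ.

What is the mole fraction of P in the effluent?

0.00986

Q reacted = 0.405 × 1422 = 575.9 mol; ν_Q = −1, so ξ = 575.9/1 = 575.9 mol.
Outlet amounts (n = n₀ + ν ξ):
  P: 595.8 − 1(575.9) = 19.89
  Q: 1422 − 1(575.9) = 846.1
  R: 0 + 1(575.9) = 575.9
  U: 0 + 1(575.9) = 575.9
Total out = 2018 mol; y_P = 19.89 / 2018 = 0.009857.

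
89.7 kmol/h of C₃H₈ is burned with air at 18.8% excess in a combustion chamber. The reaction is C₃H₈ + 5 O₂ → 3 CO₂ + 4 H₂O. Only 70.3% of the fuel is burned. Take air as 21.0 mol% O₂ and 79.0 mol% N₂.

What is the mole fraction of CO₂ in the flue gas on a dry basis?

0.0776

Stoichiometric O₂ = 5 × 89.7 = 448.5 kmol/h; O₂ fed = 448.5 × 1.188 = 532.8 kmol/h.
N₂ fed = 532.8 × 79/21 = 2004 kmol/h.
Fuel reacted = 0.703 × 89.7 → ξ = 63.06 kmol/h.
Outlet (n = n₀ + ν ξ):
  C₃H₈: 89.7 − 1(63.06) = 26.64
  O₂: 532.8 − 5(63.06) = 217.5
  N₂: 2004 (inert)
  CO₂: 0 + 3(63.06) = 189.2
  H₂O: 0 + 4(63.06) = 252.2
Dry total = 2438 kmol/h; y_CO₂ (dry) = 189.2 / 2438 = 0.0776.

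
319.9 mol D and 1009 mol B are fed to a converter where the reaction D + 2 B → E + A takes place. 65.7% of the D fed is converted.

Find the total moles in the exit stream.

D reacted = 0.657 × 319.9 = 210.2 mol; ν_D = −1, so ξ = 210.2/1 = 210.2 mol.
Outlet amounts (n = n₀ + ν ξ):
  D: 319.9 − 1(210.2) = 109.7
  B: 1009 − 2(210.2) = 588.7
  E: 0 + 1(210.2) = 210.2
  A: 0 + 1(210.2) = 210.2
Total out = 109.7 + 588.7 + 210.2 + 210.2 = 1119 mol.

1120 mol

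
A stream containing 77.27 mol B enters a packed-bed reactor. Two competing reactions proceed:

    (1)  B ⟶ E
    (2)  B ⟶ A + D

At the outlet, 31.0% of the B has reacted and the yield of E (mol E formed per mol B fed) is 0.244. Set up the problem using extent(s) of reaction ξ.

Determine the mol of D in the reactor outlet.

Yield of E: 1ξ₁ / 77.27 = 0.244 → ξ₁ = 18.85 mol.
Conversion of B: 1ξ₁ + 1ξ₂ = 0.31 × 77.27 = 23.95 → ξ₂ = 5.1 mol.
Outlet amounts (n = n₀ + Σ ν·ξ):
  B: 77.27 − 1(18.85) − 1(5.1) = 53.32
  E: 0 + 1(18.85) = 18.85
  A: 0 + 1(5.1) = 5.1
  D: 0 + 1(5.1) = 5.1

5.1 mol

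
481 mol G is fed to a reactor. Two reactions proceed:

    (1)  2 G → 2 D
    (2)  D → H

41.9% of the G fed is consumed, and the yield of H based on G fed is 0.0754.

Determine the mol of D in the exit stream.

165 mol

Conversion of G: G consumed = 2ξ₁ = 0.419 × 481 → ξ₁ = 100.8 mol.
Yield of H: 1ξ₂ / 481 = 0.0754 → ξ₂ = 36.27 mol.
Outlet amounts (n = n₀ + Σ ν·ξ):
  G: 481 − 2(100.8) = 279.5
  D: 0 + 2(100.8) − 1(36.27) = 165.3
  H: 0 + 1(36.27) = 36.27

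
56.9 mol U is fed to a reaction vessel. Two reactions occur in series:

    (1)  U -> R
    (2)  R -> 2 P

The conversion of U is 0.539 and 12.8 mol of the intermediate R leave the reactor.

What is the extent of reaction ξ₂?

Conversion of U: U consumed = 1ξ₁ = 0.539 × 56.9 → ξ₁ = 30.67 mol.
R balance: n_R = 0 + 1ξ₁ − 1ξ₂ = 12.8 → ξ₂ = (1·30.67 − 12.8)/1 = 17.87 mol.
Outlet amounts (n = n₀ + Σ ν·ξ):
  U: 56.9 − 1(30.67) = 26.23
  R: 0 + 1(30.67) − 1(17.87) = 12.8
  P: 0 + 2(17.87) = 35.74

ξ₂ = 17.9 mol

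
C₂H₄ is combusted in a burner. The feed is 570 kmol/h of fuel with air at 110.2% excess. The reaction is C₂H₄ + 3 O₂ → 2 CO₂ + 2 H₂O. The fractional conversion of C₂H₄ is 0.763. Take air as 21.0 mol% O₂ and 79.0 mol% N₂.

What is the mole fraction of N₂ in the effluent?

Stoichiometric O₂ = 3 × 570 = 1710 kmol/h; O₂ fed = 1710 × 2.102 = 3594 kmol/h.
N₂ fed = 3594 × 79/21 = 13520 kmol/h.
Fuel reacted = 0.763 × 570 → ξ = 434.9 kmol/h.
Outlet (n = n₀ + ν ξ):
  C₂H₄: 570 − 1(434.9) = 135.1
  O₂: 3594 − 3(434.9) = 2290
  N₂: 13520 (inert)
  CO₂: 0 + 2(434.9) = 869.8
  H₂O: 0 + 2(434.9) = 869.8
Total out = 17690 kmol/h; y_N₂ = 13520 / 17690 = 0.7645.

0.765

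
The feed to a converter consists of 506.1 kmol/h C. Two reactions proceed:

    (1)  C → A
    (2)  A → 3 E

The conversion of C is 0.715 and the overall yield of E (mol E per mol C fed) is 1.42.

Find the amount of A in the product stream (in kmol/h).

122 kmol/h

Conversion of C: C consumed = 1ξ₁ = 0.715 × 506.1 → ξ₁ = 361.9 kmol/h.
Yield of E: 3ξ₂ / 506.1 = 1.42 → ξ₂ = 239.6 kmol/h.
Outlet amounts (n = n₀ + Σ ν·ξ):
  C: 506.1 − 1(361.9) = 144.2
  A: 0 + 1(361.9) − 1(239.6) = 122.3
  E: 0 + 3(239.6) = 718.7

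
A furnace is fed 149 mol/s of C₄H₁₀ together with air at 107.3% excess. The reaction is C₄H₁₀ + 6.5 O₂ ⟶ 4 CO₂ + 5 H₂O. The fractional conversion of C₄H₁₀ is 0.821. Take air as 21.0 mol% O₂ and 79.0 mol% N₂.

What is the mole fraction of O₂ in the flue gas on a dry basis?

0.131

Stoichiometric O₂ = 6.5 × 149 = 968.5 mol/s; O₂ fed = 968.5 × 2.073 = 2008 mol/s.
N₂ fed = 2008 × 79/21 = 7553 mol/s.
Fuel reacted = 0.821 × 149 → ξ = 122.3 mol/s.
Outlet (n = n₀ + ν ξ):
  C₄H₁₀: 149 − 1(122.3) = 26.67
  O₂: 2008 − 6.5(122.3) = 1213
  N₂: 7553 (inert)
  CO₂: 0 + 4(122.3) = 489.3
  H₂O: 0 + 5(122.3) = 611.6
Dry total = 9281 mol/s; y_O₂ (dry) = 1213 / 9281 = 0.1306.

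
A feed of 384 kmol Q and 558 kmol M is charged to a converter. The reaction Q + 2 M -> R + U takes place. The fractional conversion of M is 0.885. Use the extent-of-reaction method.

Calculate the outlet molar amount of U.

M reacted = 0.885 × 558 = 493.8 kmol; ν_M = −2, so ξ = 493.8/2 = 246.9 kmol.
Outlet amounts (n = n₀ + ν ξ):
  Q: 384 − 1(246.9) = 137.1
  M: 558 − 2(246.9) = 64.17
  R: 0 + 1(246.9) = 246.9
  U: 0 + 1(246.9) = 246.9

247 kmol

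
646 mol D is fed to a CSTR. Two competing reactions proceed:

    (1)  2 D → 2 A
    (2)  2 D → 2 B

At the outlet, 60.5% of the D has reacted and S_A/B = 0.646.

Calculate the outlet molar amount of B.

237 mol

Conversion of D: D consumed = 0.605 × 646 = 390.8 mol = 2ξ₁ + 2ξ₂.
Selectivity: 2ξ₁ / (2ξ₂) = 0.646 → ξ₁ = 0.646 ξ₂.
Substitute: (2·0.646 + 2) ξ₂ = 390.8 → ξ₂ = 118.7 mol, ξ₁ = 76.69 mol.
Outlet amounts (n = n₀ + Σ ν·ξ):
  D: 646 − 2(76.69) − 2(118.7) = 255.2
  A: 0 + 2(76.69) = 153.4
  B: 0 + 2(118.7) = 237.4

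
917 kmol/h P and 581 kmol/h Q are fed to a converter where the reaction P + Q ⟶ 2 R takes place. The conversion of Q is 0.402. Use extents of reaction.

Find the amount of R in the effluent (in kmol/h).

Q reacted = 0.402 × 581 = 233.6 kmol/h; ν_Q = −1, so ξ = 233.6/1 = 233.6 kmol/h.
Outlet amounts (n = n₀ + ν ξ):
  P: 917 − 1(233.6) = 683.4
  Q: 581 − 1(233.6) = 347.4
  R: 0 + 2(233.6) = 467.1

467 kmol/h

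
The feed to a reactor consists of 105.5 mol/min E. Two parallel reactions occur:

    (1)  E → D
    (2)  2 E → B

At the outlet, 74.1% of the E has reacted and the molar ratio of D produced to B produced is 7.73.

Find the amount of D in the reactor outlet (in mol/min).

62.1 mol/min

Conversion of E: E consumed = 0.741 × 105.5 = 78.18 mol/min = 1ξ₁ + 2ξ₂.
Selectivity: 1ξ₁ / (1ξ₂) = 7.73 → ξ₁ = 7.73 ξ₂.
Substitute: (1·7.73 + 2) ξ₂ = 78.18 → ξ₂ = 8.034 mol/min, ξ₁ = 62.11 mol/min.
Outlet amounts (n = n₀ + Σ ν·ξ):
  E: 105.5 − 1(62.11) − 2(8.034) = 27.32
  D: 0 + 1(62.11) = 62.11
  B: 0 + 1(8.034) = 8.034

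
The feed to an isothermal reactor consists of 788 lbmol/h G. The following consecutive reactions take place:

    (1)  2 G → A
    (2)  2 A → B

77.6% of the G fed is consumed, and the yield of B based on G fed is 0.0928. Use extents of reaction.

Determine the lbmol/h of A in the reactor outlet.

Conversion of G: G consumed = 2ξ₁ = 0.776 × 788 → ξ₁ = 305.7 lbmol/h.
Yield of B: 1ξ₂ / 788 = 0.0928 → ξ₂ = 73.13 lbmol/h.
Outlet amounts (n = n₀ + Σ ν·ξ):
  G: 788 − 2(305.7) = 176.5
  A: 0 + 1(305.7) − 2(73.13) = 159.5
  B: 0 + 1(73.13) = 73.13

159 lbmol/h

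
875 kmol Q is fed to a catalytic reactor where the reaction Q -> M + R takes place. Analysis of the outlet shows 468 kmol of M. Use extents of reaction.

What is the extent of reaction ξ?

ξ = 468 kmol

For M: n = n₀ + 1ξ → 468 = 0 + 1ξ, giving ξ = 468 kmol.
Outlet amounts (n = n₀ + ν ξ):
  Q: 875 − 1(468) = 407
  M: 0 + 1(468) = 468
  R: 0 + 1(468) = 468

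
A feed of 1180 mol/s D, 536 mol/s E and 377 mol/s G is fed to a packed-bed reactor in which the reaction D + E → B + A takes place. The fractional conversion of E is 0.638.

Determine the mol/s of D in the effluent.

E reacted = 0.638 × 536 = 342 mol/s; ν_E = −1, so ξ = 342/1 = 342 mol/s.
Outlet amounts (n = n₀ + ν ξ):
  D: 1180 − 1(342) = 838
  E: 536 − 1(342) = 194
  B: 0 + 1(342) = 342
  A: 0 + 1(342) = 342
  G: 377 (inert)

838 mol/s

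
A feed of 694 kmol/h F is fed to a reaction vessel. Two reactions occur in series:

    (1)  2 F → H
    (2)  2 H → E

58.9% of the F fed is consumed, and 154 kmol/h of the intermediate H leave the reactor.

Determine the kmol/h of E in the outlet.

Conversion of F: F consumed = 2ξ₁ = 0.589 × 694 → ξ₁ = 204.4 kmol/h.
H balance: n_H = 0 + 1ξ₁ − 2ξ₂ = 154 → ξ₂ = (1·204.4 − 154)/2 = 25.19 kmol/h.
Outlet amounts (n = n₀ + Σ ν·ξ):
  F: 694 − 2(204.4) = 285.2
  H: 0 + 1(204.4) − 2(25.19) = 154
  E: 0 + 1(25.19) = 25.19

25.2 kmol/h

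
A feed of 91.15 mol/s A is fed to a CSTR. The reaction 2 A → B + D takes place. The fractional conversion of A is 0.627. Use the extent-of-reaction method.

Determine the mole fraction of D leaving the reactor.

0.314

A reacted = 0.627 × 91.15 = 57.15 mol/s; ν_A = −2, so ξ = 57.15/2 = 28.58 mol/s.
Outlet amounts (n = n₀ + ν ξ):
  A: 91.15 − 2(28.58) = 34
  B: 0 + 1(28.58) = 28.58
  D: 0 + 1(28.58) = 28.58
Total out = 91.15 mol/s; y_D = 28.58 / 91.15 = 0.3135.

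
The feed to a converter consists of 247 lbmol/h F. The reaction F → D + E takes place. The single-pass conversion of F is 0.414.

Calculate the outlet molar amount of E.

102 lbmol/h

F reacted = 0.414 × 247 = 102.3 lbmol/h; ν_F = −1, so ξ = 102.3/1 = 102.3 lbmol/h.
Outlet amounts (n = n₀ + ν ξ):
  F: 247 − 1(102.3) = 144.7
  D: 0 + 1(102.3) = 102.3
  E: 0 + 1(102.3) = 102.3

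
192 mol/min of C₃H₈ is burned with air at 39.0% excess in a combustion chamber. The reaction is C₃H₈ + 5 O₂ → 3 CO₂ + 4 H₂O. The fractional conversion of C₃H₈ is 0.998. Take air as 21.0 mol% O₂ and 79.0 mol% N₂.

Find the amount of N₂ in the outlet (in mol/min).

Stoichiometric O₂ = 5 × 192 = 960 mol/min; O₂ fed = 960 × 1.390 = 1334 mol/min.
N₂ fed = 1334 × 79/21 = 5020 mol/min.
Fuel reacted = 0.998 × 192 → ξ = 191.6 mol/min.
Outlet (n = n₀ + ν ξ):
  C₃H₈: 192 − 1(191.6) = 0.384
  O₂: 1334 − 5(191.6) = 376.3
  N₂: 5020 (inert)
  CO₂: 0 + 3(191.6) = 574.8
  H₂O: 0 + 4(191.6) = 766.5

5020 mol/min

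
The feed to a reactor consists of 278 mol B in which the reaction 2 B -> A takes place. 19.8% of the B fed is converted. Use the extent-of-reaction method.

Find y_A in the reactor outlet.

B reacted = 0.198 × 278 = 55.04 mol; ν_B = −2, so ξ = 55.04/2 = 27.52 mol.
Outlet amounts (n = n₀ + ν ξ):
  B: 278 − 2(27.52) = 223
  A: 0 + 1(27.52) = 27.52
Total out = 250.5 mol; y_A = 27.52 / 250.5 = 0.1099.

0.11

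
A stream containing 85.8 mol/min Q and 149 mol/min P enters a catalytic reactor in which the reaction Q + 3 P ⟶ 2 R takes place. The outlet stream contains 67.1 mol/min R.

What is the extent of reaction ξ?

ξ = 33.5 mol/min

For R: n = n₀ + 2ξ → 67.1 = 0 + 2ξ, giving ξ = 33.55 mol/min.
Outlet amounts (n = n₀ + ν ξ):
  Q: 85.8 − 1(33.55) = 52.25
  P: 149 − 3(33.55) = 48.35
  R: 0 + 2(33.55) = 67.1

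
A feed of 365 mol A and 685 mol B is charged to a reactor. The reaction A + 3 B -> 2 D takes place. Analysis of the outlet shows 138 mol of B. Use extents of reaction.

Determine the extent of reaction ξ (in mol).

For B: n = n₀ − 3ξ → 138 = 685 − 3ξ, giving ξ = 182.3 mol.
Outlet amounts (n = n₀ + ν ξ):
  A: 365 − 1(182.3) = 182.7
  B: 685 − 3(182.3) = 138
  D: 0 + 2(182.3) = 364.7

ξ = 182 mol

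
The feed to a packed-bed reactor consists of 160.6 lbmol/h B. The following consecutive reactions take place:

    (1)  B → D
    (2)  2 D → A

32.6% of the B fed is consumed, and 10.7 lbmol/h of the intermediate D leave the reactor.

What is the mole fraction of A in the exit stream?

Conversion of B: B consumed = 1ξ₁ = 0.326 × 160.6 → ξ₁ = 52.36 lbmol/h.
D balance: n_D = 0 + 1ξ₁ − 2ξ₂ = 10.7 → ξ₂ = (1·52.36 − 10.7)/2 = 20.83 lbmol/h.
Outlet amounts (n = n₀ + Σ ν·ξ):
  B: 160.6 − 1(52.36) = 108.2
  D: 0 + 1(52.36) − 2(20.83) = 10.7
  A: 0 + 1(20.83) = 20.83
Total out = 139.8 lbmol/h; y_A = 20.83 / 139.8 = 0.149.

0.149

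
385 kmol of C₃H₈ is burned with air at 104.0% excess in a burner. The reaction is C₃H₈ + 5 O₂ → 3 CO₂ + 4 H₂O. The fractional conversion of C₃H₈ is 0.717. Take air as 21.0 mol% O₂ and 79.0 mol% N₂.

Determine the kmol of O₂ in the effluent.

Stoichiometric O₂ = 5 × 385 = 1925 kmol; O₂ fed = 1925 × 2.040 = 3927 kmol.
N₂ fed = 3927 × 79/21 = 14770 kmol.
Fuel reacted = 0.717 × 385 → ξ = 276 kmol.
Outlet (n = n₀ + ν ξ):
  C₃H₈: 385 − 1(276) = 109
  O₂: 3927 − 5(276) = 2547
  N₂: 14770 (inert)
  CO₂: 0 + 3(276) = 828.1
  H₂O: 0 + 4(276) = 1104

2550 kmol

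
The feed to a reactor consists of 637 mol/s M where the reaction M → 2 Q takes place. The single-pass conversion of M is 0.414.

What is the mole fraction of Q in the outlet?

M reacted = 0.414 × 637 = 263.7 mol/s; ν_M = −1, so ξ = 263.7/1 = 263.7 mol/s.
Outlet amounts (n = n₀ + ν ξ):
  M: 637 − 1(263.7) = 373.3
  Q: 0 + 2(263.7) = 527.4
Total out = 900.7 mol/s; y_Q = 527.4 / 900.7 = 0.5856.

0.586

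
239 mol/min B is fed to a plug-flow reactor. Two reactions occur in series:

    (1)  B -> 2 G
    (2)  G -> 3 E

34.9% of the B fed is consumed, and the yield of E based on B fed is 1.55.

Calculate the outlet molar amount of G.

43.3 mol/min

Conversion of B: B consumed = 1ξ₁ = 0.349 × 239 → ξ₁ = 83.41 mol/min.
Yield of E: 3ξ₂ / 239 = 1.55 → ξ₂ = 123.5 mol/min.
Outlet amounts (n = n₀ + Σ ν·ξ):
  B: 239 − 1(83.41) = 155.6
  G: 0 + 2(83.41) − 1(123.5) = 43.34
  E: 0 + 3(123.5) = 370.4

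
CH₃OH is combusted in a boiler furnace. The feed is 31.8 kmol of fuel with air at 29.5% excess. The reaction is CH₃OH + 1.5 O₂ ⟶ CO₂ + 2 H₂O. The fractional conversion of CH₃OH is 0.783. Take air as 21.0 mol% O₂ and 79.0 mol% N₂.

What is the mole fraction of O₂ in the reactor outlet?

Stoichiometric O₂ = 1.5 × 31.8 = 47.7 kmol; O₂ fed = 47.7 × 1.295 = 61.77 kmol.
N₂ fed = 61.77 × 79/21 = 232.4 kmol.
Fuel reacted = 0.783 × 31.8 → ξ = 24.9 kmol.
Outlet (n = n₀ + ν ξ):
  CH₃OH: 31.8 − 1(24.9) = 6.901
  O₂: 61.77 − 1.5(24.9) = 24.42
  N₂: 232.4 (inert)
  CO₂: 0 + 1(24.9) = 24.9
  H₂O: 0 + 2(24.9) = 49.8
Total out = 338.4 kmol; y_O₂ = 24.42 / 338.4 = 0.07217.

0.0722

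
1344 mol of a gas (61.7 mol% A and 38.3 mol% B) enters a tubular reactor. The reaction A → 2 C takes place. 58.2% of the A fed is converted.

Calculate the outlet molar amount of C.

A reacted = 0.582 × 829.2 = 482.6 mol; ν_A = −1, so ξ = 482.6/1 = 482.6 mol.
Outlet amounts (n = n₀ + ν ξ):
  A: 829.2 − 1(482.6) = 346.6
  C: 0 + 2(482.6) = 965.2
  B: 514.8 (inert)

965 mol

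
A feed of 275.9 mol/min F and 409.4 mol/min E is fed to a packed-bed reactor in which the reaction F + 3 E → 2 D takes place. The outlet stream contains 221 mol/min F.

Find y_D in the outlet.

For F: n = n₀ − 1ξ → 221 = 275.9 − 1ξ, giving ξ = 54.9 mol/min.
Outlet amounts (n = n₀ + ν ξ):
  F: 275.9 − 1(54.9) = 221
  E: 409.4 − 3(54.9) = 244.7
  D: 0 + 2(54.9) = 109.8
Total out = 575.5 mol/min; y_D = 109.8 / 575.5 = 0.1908.

0.191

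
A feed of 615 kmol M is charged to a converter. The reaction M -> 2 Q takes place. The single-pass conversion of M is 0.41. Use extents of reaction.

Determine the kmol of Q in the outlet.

504 kmol

M reacted = 0.41 × 615 = 252.1 kmol; ν_M = −1, so ξ = 252.1/1 = 252.1 kmol.
Outlet amounts (n = n₀ + ν ξ):
  M: 615 − 1(252.1) = 362.9
  Q: 0 + 2(252.1) = 504.3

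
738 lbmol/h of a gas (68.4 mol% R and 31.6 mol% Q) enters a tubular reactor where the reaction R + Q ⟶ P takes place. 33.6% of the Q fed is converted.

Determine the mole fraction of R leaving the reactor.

Q reacted = 0.336 × 233.2 = 78.36 lbmol/h; ν_Q = −1, so ξ = 78.36/1 = 78.36 lbmol/h.
Outlet amounts (n = n₀ + ν ξ):
  R: 504.8 − 1(78.36) = 426.4
  Q: 233.2 − 1(78.36) = 154.9
  P: 0 + 1(78.36) = 78.36
Total out = 659.6 lbmol/h; y_R = 426.4 / 659.6 = 0.6465.

0.646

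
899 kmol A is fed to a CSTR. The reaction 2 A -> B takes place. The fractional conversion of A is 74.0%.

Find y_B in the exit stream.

0.587

A reacted = 0.74 × 899 = 665.3 kmol; ν_A = −2, so ξ = 665.3/2 = 332.6 kmol.
Outlet amounts (n = n₀ + ν ξ):
  A: 899 − 2(332.6) = 233.7
  B: 0 + 1(332.6) = 332.6
Total out = 566.4 kmol; y_B = 332.6 / 566.4 = 0.5873.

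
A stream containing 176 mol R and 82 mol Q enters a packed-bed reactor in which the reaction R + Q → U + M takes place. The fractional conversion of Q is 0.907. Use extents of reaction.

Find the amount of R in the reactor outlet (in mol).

102 mol

Q reacted = 0.907 × 82 = 74.37 mol; ν_Q = −1, so ξ = 74.37/1 = 74.37 mol.
Outlet amounts (n = n₀ + ν ξ):
  R: 176 − 1(74.37) = 101.6
  Q: 82 − 1(74.37) = 7.626
  U: 0 + 1(74.37) = 74.37
  M: 0 + 1(74.37) = 74.37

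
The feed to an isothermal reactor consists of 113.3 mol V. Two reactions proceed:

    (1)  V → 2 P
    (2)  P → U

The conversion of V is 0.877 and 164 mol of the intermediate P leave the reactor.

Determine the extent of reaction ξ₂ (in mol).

ξ₂ = 34.7 mol

Conversion of V: V consumed = 1ξ₁ = 0.877 × 113.3 → ξ₁ = 99.36 mol.
P balance: n_P = 0 + 2ξ₁ − 1ξ₂ = 164 → ξ₂ = (2·99.36 − 164)/1 = 34.73 mol.
Outlet amounts (n = n₀ + Σ ν·ξ):
  V: 113.3 − 1(99.36) = 13.94
  P: 0 + 2(99.36) − 1(34.73) = 164
  U: 0 + 1(34.73) = 34.73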